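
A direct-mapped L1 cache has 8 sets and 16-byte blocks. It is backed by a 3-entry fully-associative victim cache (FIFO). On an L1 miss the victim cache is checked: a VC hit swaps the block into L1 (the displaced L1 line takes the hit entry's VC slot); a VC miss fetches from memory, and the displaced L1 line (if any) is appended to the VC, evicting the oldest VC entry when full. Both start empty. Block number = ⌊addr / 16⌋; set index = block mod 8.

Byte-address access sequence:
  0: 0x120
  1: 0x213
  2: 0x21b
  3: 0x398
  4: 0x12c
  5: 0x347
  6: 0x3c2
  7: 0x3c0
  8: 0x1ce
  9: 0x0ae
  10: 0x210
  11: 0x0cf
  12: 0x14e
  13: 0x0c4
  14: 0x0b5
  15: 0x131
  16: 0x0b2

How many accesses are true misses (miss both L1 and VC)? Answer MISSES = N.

MISSES = 12

  [0] addr=0x120 blk=18 s=2: MISS | VC []
  [1] addr=0x213 blk=33 s=1: MISS | VC []
  [2] addr=0x21b blk=33 s=1: L1-HIT | VC []
  [3] addr=0x398 blk=57 s=1: MISS | VC [33]
  [4] addr=0x12c blk=18 s=2: L1-HIT | VC [33]
  [5] addr=0x347 blk=52 s=4: MISS | VC [33]
  [6] addr=0x3c2 blk=60 s=4: MISS | VC [33, 52]
  [7] addr=0x3c0 blk=60 s=4: L1-HIT | VC [33, 52]
  [8] addr=0x1ce blk=28 s=4: MISS | VC [33, 52, 60]
  [9] addr=0xae blk=10 s=2: MISS | VC [52, 60, 18]
  [10] addr=0x210 blk=33 s=1: MISS | VC [60, 18, 57]
  [11] addr=0xcf blk=12 s=4: MISS | VC [18, 57, 28]
  [12] addr=0x14e blk=20 s=4: MISS | VC [57, 28, 12]
  [13] addr=0xc4 blk=12 s=4: VC-HIT | VC [57, 28, 20]
  [14] addr=0xb5 blk=11 s=3: MISS | VC [57, 28, 20]
  [15] addr=0x131 blk=19 s=3: MISS | VC [28, 20, 11]
  [16] addr=0xb2 blk=11 s=3: VC-HIT | VC [28, 20, 19]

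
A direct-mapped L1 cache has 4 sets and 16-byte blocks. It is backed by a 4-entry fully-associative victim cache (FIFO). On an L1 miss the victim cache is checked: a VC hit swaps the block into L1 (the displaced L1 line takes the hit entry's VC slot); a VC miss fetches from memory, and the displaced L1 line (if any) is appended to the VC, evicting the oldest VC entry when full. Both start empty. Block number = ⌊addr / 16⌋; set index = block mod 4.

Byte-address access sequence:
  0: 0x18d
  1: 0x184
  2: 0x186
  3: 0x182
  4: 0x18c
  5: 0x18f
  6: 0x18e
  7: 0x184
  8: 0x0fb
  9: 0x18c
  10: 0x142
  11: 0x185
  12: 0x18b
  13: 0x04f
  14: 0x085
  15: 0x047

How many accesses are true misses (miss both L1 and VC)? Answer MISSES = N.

  [0] addr=0x18d blk=24 s=0: MISS | VC []
  [1] addr=0x184 blk=24 s=0: L1-HIT | VC []
  [2] addr=0x186 blk=24 s=0: L1-HIT | VC []
  [3] addr=0x182 blk=24 s=0: L1-HIT | VC []
  [4] addr=0x18c blk=24 s=0: L1-HIT | VC []
  [5] addr=0x18f blk=24 s=0: L1-HIT | VC []
  [6] addr=0x18e blk=24 s=0: L1-HIT | VC []
  [7] addr=0x184 blk=24 s=0: L1-HIT | VC []
  [8] addr=0xfb blk=15 s=3: MISS | VC []
  [9] addr=0x18c blk=24 s=0: L1-HIT | VC []
  [10] addr=0x142 blk=20 s=0: MISS | VC [24]
  [11] addr=0x185 blk=24 s=0: VC-HIT | VC [20]
  [12] addr=0x18b blk=24 s=0: L1-HIT | VC [20]
  [13] addr=0x4f blk=4 s=0: MISS | VC [20, 24]
  [14] addr=0x85 blk=8 s=0: MISS | VC [20, 24, 4]
  [15] addr=0x47 blk=4 s=0: VC-HIT | VC [20, 24, 8]

MISSES = 5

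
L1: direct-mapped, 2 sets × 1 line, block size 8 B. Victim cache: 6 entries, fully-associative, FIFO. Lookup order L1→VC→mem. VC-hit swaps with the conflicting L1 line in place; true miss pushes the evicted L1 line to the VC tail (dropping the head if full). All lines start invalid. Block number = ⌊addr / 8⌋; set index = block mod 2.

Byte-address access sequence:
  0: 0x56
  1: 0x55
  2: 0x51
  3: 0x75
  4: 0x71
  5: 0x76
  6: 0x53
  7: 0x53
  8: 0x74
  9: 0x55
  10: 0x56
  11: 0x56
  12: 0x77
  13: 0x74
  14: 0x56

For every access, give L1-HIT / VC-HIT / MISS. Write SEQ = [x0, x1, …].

  [0] addr=0x56 blk=10 s=0: MISS | VC []
  [1] addr=0x55 blk=10 s=0: L1-HIT | VC []
  [2] addr=0x51 blk=10 s=0: L1-HIT | VC []
  [3] addr=0x75 blk=14 s=0: MISS | VC [10]
  [4] addr=0x71 blk=14 s=0: L1-HIT | VC [10]
  [5] addr=0x76 blk=14 s=0: L1-HIT | VC [10]
  [6] addr=0x53 blk=10 s=0: VC-HIT | VC [14]
  [7] addr=0x53 blk=10 s=0: L1-HIT | VC [14]
  [8] addr=0x74 blk=14 s=0: VC-HIT | VC [10]
  [9] addr=0x55 blk=10 s=0: VC-HIT | VC [14]
  [10] addr=0x56 blk=10 s=0: L1-HIT | VC [14]
  [11] addr=0x56 blk=10 s=0: L1-HIT | VC [14]
  [12] addr=0x77 blk=14 s=0: VC-HIT | VC [10]
  [13] addr=0x74 blk=14 s=0: L1-HIT | VC [10]
  [14] addr=0x56 blk=10 s=0: VC-HIT | VC [14]

SEQ = [MISS, L1-HIT, L1-HIT, MISS, L1-HIT, L1-HIT, VC-HIT, L1-HIT, VC-HIT, VC-HIT, L1-HIT, L1-HIT, VC-HIT, L1-HIT, VC-HIT]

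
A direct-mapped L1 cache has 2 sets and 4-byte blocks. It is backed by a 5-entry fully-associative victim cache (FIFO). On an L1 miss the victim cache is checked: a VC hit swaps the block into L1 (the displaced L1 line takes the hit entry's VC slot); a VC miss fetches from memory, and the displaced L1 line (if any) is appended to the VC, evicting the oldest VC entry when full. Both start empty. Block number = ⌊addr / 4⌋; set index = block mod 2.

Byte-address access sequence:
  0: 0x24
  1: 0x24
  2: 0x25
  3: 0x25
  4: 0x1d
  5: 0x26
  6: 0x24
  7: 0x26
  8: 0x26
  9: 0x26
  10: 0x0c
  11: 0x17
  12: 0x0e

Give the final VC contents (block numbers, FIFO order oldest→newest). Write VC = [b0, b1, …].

VC = [7, 9, 5]

0: 0x24 (blk 9, set 1) → MISS  vc=[]
1: 0x24 (blk 9, set 1) → L1-HIT  vc=[]
2: 0x25 (blk 9, set 1) → L1-HIT  vc=[]
3: 0x25 (blk 9, set 1) → L1-HIT  vc=[]
4: 0x1d (blk 7, set 1) → MISS  vc=[9]
5: 0x26 (blk 9, set 1) → VC-HIT  vc=[7]
6: 0x24 (blk 9, set 1) → L1-HIT  vc=[7]
7: 0x26 (blk 9, set 1) → L1-HIT  vc=[7]
8: 0x26 (blk 9, set 1) → L1-HIT  vc=[7]
9: 0x26 (blk 9, set 1) → L1-HIT  vc=[7]
10: 0xc (blk 3, set 1) → MISS  vc=[7, 9]
11: 0x17 (blk 5, set 1) → MISS  vc=[7, 9, 3]
12: 0xe (blk 3, set 1) → VC-HIT  vc=[7, 9, 5]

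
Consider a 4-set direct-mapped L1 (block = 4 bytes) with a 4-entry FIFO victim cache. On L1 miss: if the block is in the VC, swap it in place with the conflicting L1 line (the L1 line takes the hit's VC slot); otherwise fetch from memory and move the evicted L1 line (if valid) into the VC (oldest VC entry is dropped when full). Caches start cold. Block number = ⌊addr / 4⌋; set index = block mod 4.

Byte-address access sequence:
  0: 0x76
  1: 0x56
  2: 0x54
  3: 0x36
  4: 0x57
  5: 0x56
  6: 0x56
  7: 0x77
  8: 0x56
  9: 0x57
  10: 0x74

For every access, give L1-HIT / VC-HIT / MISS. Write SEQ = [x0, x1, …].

SEQ = [MISS, MISS, L1-HIT, MISS, VC-HIT, L1-HIT, L1-HIT, VC-HIT, VC-HIT, L1-HIT, VC-HIT]

  [0] addr=0x76 blk=29 s=1: MISS | VC []
  [1] addr=0x56 blk=21 s=1: MISS | VC [29]
  [2] addr=0x54 blk=21 s=1: L1-HIT | VC [29]
  [3] addr=0x36 blk=13 s=1: MISS | VC [29, 21]
  [4] addr=0x57 blk=21 s=1: VC-HIT | VC [29, 13]
  [5] addr=0x56 blk=21 s=1: L1-HIT | VC [29, 13]
  [6] addr=0x56 blk=21 s=1: L1-HIT | VC [29, 13]
  [7] addr=0x77 blk=29 s=1: VC-HIT | VC [21, 13]
  [8] addr=0x56 blk=21 s=1: VC-HIT | VC [29, 13]
  [9] addr=0x57 blk=21 s=1: L1-HIT | VC [29, 13]
  [10] addr=0x74 blk=29 s=1: VC-HIT | VC [21, 13]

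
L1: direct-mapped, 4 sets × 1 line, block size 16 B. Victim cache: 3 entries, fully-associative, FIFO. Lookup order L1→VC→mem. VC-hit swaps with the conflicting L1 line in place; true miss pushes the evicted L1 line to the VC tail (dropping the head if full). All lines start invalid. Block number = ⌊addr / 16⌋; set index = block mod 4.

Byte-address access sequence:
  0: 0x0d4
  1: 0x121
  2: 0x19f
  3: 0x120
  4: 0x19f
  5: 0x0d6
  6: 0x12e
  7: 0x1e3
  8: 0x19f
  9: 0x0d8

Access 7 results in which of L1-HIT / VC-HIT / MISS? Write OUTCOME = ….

#0 0xd4→b13/s1 MISS; vc=[]
#1 0x121→b18/s2 MISS; vc=[]
#2 0x19f→b25/s1 MISS; vc=[13]
#3 0x120→b18/s2 L1-HIT; vc=[13]
#4 0x19f→b25/s1 L1-HIT; vc=[13]
#5 0xd6→b13/s1 VC-HIT; vc=[25]
#6 0x12e→b18/s2 L1-HIT; vc=[25]
#7 0x1e3→b30/s2 MISS; vc=[25,18]
#8 0x19f→b25/s1 VC-HIT; vc=[13,18]
#9 0xd8→b13/s1 VC-HIT; vc=[25,18]

OUTCOME = MISS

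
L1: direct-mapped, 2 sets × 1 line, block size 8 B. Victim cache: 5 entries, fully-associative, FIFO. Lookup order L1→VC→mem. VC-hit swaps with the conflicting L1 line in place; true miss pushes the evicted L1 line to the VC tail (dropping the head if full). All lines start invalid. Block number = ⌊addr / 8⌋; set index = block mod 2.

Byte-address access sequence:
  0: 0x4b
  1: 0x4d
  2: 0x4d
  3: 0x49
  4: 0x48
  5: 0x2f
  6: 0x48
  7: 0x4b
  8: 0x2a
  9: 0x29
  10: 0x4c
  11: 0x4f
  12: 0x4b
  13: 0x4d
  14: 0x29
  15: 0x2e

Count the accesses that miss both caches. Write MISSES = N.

MISSES = 2

0: 0x4b (blk 9, set 1) → MISS  vc=[]
1: 0x4d (blk 9, set 1) → L1-HIT  vc=[]
2: 0x4d (blk 9, set 1) → L1-HIT  vc=[]
3: 0x49 (blk 9, set 1) → L1-HIT  vc=[]
4: 0x48 (blk 9, set 1) → L1-HIT  vc=[]
5: 0x2f (blk 5, set 1) → MISS  vc=[9]
6: 0x48 (blk 9, set 1) → VC-HIT  vc=[5]
7: 0x4b (blk 9, set 1) → L1-HIT  vc=[5]
8: 0x2a (blk 5, set 1) → VC-HIT  vc=[9]
9: 0x29 (blk 5, set 1) → L1-HIT  vc=[9]
10: 0x4c (blk 9, set 1) → VC-HIT  vc=[5]
11: 0x4f (blk 9, set 1) → L1-HIT  vc=[5]
12: 0x4b (blk 9, set 1) → L1-HIT  vc=[5]
13: 0x4d (blk 9, set 1) → L1-HIT  vc=[5]
14: 0x29 (blk 5, set 1) → VC-HIT  vc=[9]
15: 0x2e (blk 5, set 1) → L1-HIT  vc=[9]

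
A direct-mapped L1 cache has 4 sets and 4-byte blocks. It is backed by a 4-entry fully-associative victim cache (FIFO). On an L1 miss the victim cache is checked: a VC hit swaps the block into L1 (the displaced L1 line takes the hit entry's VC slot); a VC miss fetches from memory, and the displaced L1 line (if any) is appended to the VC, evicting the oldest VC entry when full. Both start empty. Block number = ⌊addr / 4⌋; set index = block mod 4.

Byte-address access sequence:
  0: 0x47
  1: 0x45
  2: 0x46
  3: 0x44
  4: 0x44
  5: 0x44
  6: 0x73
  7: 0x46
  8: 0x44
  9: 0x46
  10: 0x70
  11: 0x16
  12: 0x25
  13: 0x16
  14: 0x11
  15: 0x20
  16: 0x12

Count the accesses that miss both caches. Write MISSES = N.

  [0] addr=0x47 blk=17 s=1: MISS | VC []
  [1] addr=0x45 blk=17 s=1: L1-HIT | VC []
  [2] addr=0x46 blk=17 s=1: L1-HIT | VC []
  [3] addr=0x44 blk=17 s=1: L1-HIT | VC []
  [4] addr=0x44 blk=17 s=1: L1-HIT | VC []
  [5] addr=0x44 blk=17 s=1: L1-HIT | VC []
  [6] addr=0x73 blk=28 s=0: MISS | VC []
  [7] addr=0x46 blk=17 s=1: L1-HIT | VC []
  [8] addr=0x44 blk=17 s=1: L1-HIT | VC []
  [9] addr=0x46 blk=17 s=1: L1-HIT | VC []
  [10] addr=0x70 blk=28 s=0: L1-HIT | VC []
  [11] addr=0x16 blk=5 s=1: MISS | VC [17]
  [12] addr=0x25 blk=9 s=1: MISS | VC [17, 5]
  [13] addr=0x16 blk=5 s=1: VC-HIT | VC [17, 9]
  [14] addr=0x11 blk=4 s=0: MISS | VC [17, 9, 28]
  [15] addr=0x20 blk=8 s=0: MISS | VC [17, 9, 28, 4]
  [16] addr=0x12 blk=4 s=0: VC-HIT | VC [17, 9, 28, 8]

MISSES = 6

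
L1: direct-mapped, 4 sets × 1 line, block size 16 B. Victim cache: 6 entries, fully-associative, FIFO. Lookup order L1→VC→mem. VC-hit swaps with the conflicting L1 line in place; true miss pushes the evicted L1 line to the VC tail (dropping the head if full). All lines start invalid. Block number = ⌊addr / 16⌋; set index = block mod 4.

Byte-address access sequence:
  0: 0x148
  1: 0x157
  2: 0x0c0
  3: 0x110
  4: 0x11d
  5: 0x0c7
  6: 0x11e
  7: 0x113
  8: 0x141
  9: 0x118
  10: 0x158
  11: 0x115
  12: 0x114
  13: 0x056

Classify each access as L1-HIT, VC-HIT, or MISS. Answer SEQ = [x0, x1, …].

#0 0x148→b20/s0 MISS; vc=[]
#1 0x157→b21/s1 MISS; vc=[]
#2 0xc0→b12/s0 MISS; vc=[20]
#3 0x110→b17/s1 MISS; vc=[20,21]
#4 0x11d→b17/s1 L1-HIT; vc=[20,21]
#5 0xc7→b12/s0 L1-HIT; vc=[20,21]
#6 0x11e→b17/s1 L1-HIT; vc=[20,21]
#7 0x113→b17/s1 L1-HIT; vc=[20,21]
#8 0x141→b20/s0 VC-HIT; vc=[12,21]
#9 0x118→b17/s1 L1-HIT; vc=[12,21]
#10 0x158→b21/s1 VC-HIT; vc=[12,17]
#11 0x115→b17/s1 VC-HIT; vc=[12,21]
#12 0x114→b17/s1 L1-HIT; vc=[12,21]
#13 0x56→b5/s1 MISS; vc=[12,21,17]

SEQ = [MISS, MISS, MISS, MISS, L1-HIT, L1-HIT, L1-HIT, L1-HIT, VC-HIT, L1-HIT, VC-HIT, VC-HIT, L1-HIT, MISS]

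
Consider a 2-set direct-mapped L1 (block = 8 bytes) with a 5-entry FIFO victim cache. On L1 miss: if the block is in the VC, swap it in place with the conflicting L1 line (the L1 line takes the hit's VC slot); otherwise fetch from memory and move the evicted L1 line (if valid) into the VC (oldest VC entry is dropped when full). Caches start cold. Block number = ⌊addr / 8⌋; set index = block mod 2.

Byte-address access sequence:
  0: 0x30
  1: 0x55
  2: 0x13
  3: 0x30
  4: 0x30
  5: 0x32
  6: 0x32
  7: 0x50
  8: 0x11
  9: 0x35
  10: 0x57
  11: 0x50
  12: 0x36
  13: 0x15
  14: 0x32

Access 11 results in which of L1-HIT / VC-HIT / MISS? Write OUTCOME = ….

OUTCOME = L1-HIT

0: 0x30 (blk 6, set 0) → MISS  vc=[]
1: 0x55 (blk 10, set 0) → MISS  vc=[6]
2: 0x13 (blk 2, set 0) → MISS  vc=[6, 10]
3: 0x30 (blk 6, set 0) → VC-HIT  vc=[2, 10]
4: 0x30 (blk 6, set 0) → L1-HIT  vc=[2, 10]
5: 0x32 (blk 6, set 0) → L1-HIT  vc=[2, 10]
6: 0x32 (blk 6, set 0) → L1-HIT  vc=[2, 10]
7: 0x50 (blk 10, set 0) → VC-HIT  vc=[2, 6]
8: 0x11 (blk 2, set 0) → VC-HIT  vc=[10, 6]
9: 0x35 (blk 6, set 0) → VC-HIT  vc=[10, 2]
10: 0x57 (blk 10, set 0) → VC-HIT  vc=[6, 2]
11: 0x50 (blk 10, set 0) → L1-HIT  vc=[6, 2]
12: 0x36 (blk 6, set 0) → VC-HIT  vc=[10, 2]
13: 0x15 (blk 2, set 0) → VC-HIT  vc=[10, 6]
14: 0x32 (blk 6, set 0) → VC-HIT  vc=[10, 2]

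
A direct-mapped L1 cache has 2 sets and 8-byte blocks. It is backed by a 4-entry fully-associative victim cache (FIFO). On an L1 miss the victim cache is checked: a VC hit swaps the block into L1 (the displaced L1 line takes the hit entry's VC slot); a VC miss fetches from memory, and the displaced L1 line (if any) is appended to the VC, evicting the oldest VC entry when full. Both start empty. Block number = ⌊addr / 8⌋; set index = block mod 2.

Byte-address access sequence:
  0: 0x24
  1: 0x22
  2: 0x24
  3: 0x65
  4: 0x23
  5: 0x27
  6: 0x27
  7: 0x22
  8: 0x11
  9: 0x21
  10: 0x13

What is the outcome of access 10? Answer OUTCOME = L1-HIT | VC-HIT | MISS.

OUTCOME = VC-HIT

  [0] addr=0x24 blk=4 s=0: MISS | VC []
  [1] addr=0x22 blk=4 s=0: L1-HIT | VC []
  [2] addr=0x24 blk=4 s=0: L1-HIT | VC []
  [3] addr=0x65 blk=12 s=0: MISS | VC [4]
  [4] addr=0x23 blk=4 s=0: VC-HIT | VC [12]
  [5] addr=0x27 blk=4 s=0: L1-HIT | VC [12]
  [6] addr=0x27 blk=4 s=0: L1-HIT | VC [12]
  [7] addr=0x22 blk=4 s=0: L1-HIT | VC [12]
  [8] addr=0x11 blk=2 s=0: MISS | VC [12, 4]
  [9] addr=0x21 blk=4 s=0: VC-HIT | VC [12, 2]
  [10] addr=0x13 blk=2 s=0: VC-HIT | VC [12, 4]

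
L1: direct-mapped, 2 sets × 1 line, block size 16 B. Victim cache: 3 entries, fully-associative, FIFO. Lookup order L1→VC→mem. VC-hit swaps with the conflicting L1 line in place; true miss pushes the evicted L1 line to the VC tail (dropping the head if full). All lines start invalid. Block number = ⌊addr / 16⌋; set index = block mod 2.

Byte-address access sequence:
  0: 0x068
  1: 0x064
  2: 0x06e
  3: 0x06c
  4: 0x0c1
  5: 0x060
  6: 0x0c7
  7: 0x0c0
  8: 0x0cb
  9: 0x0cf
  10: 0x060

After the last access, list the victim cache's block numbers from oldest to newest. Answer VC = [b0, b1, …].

#0 0x68→b6/s0 MISS; vc=[]
#1 0x64→b6/s0 L1-HIT; vc=[]
#2 0x6e→b6/s0 L1-HIT; vc=[]
#3 0x6c→b6/s0 L1-HIT; vc=[]
#4 0xc1→b12/s0 MISS; vc=[6]
#5 0x60→b6/s0 VC-HIT; vc=[12]
#6 0xc7→b12/s0 VC-HIT; vc=[6]
#7 0xc0→b12/s0 L1-HIT; vc=[6]
#8 0xcb→b12/s0 L1-HIT; vc=[6]
#9 0xcf→b12/s0 L1-HIT; vc=[6]
#10 0x60→b6/s0 VC-HIT; vc=[12]

VC = [12]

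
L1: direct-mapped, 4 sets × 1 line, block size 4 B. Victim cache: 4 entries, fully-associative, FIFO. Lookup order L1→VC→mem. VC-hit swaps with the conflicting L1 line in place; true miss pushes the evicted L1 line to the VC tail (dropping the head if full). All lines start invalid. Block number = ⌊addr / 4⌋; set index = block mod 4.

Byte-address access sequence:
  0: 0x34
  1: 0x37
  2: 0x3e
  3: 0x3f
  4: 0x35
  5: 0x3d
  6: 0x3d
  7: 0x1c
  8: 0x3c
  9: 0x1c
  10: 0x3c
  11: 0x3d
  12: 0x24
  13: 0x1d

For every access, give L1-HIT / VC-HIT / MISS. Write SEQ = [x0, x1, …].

0: 0x34 (blk 13, set 1) → MISS  vc=[]
1: 0x37 (blk 13, set 1) → L1-HIT  vc=[]
2: 0x3e (blk 15, set 3) → MISS  vc=[]
3: 0x3f (blk 15, set 3) → L1-HIT  vc=[]
4: 0x35 (blk 13, set 1) → L1-HIT  vc=[]
5: 0x3d (blk 15, set 3) → L1-HIT  vc=[]
6: 0x3d (blk 15, set 3) → L1-HIT  vc=[]
7: 0x1c (blk 7, set 3) → MISS  vc=[15]
8: 0x3c (blk 15, set 3) → VC-HIT  vc=[7]
9: 0x1c (blk 7, set 3) → VC-HIT  vc=[15]
10: 0x3c (blk 15, set 3) → VC-HIT  vc=[7]
11: 0x3d (blk 15, set 3) → L1-HIT  vc=[7]
12: 0x24 (blk 9, set 1) → MISS  vc=[7, 13]
13: 0x1d (blk 7, set 3) → VC-HIT  vc=[15, 13]

SEQ = [MISS, L1-HIT, MISS, L1-HIT, L1-HIT, L1-HIT, L1-HIT, MISS, VC-HIT, VC-HIT, VC-HIT, L1-HIT, MISS, VC-HIT]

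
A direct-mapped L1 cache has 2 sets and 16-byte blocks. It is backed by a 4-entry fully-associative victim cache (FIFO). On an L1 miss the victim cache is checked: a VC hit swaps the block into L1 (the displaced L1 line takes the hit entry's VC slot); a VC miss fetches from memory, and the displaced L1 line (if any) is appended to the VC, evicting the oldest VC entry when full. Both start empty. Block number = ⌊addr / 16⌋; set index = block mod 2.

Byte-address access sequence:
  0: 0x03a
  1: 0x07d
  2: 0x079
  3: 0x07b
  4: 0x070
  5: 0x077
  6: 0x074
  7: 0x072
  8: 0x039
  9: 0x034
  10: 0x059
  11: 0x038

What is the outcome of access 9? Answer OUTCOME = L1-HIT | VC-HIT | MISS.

OUTCOME = L1-HIT

0: 0x3a (blk 3, set 1) → MISS  vc=[]
1: 0x7d (blk 7, set 1) → MISS  vc=[3]
2: 0x79 (blk 7, set 1) → L1-HIT  vc=[3]
3: 0x7b (blk 7, set 1) → L1-HIT  vc=[3]
4: 0x70 (blk 7, set 1) → L1-HIT  vc=[3]
5: 0x77 (blk 7, set 1) → L1-HIT  vc=[3]
6: 0x74 (blk 7, set 1) → L1-HIT  vc=[3]
7: 0x72 (blk 7, set 1) → L1-HIT  vc=[3]
8: 0x39 (blk 3, set 1) → VC-HIT  vc=[7]
9: 0x34 (blk 3, set 1) → L1-HIT  vc=[7]
10: 0x59 (blk 5, set 1) → MISS  vc=[7, 3]
11: 0x38 (blk 3, set 1) → VC-HIT  vc=[7, 5]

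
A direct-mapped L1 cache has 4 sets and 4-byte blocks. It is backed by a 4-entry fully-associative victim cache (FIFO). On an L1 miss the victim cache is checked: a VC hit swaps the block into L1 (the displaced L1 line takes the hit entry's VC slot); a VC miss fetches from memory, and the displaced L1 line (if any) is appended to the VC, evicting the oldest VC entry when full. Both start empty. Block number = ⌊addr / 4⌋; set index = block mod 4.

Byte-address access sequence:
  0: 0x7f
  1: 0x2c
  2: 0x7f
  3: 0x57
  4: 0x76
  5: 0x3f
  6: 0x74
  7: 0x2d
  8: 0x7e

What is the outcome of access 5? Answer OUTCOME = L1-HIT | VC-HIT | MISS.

OUTCOME = MISS

0: 0x7f (blk 31, set 3) → MISS  vc=[]
1: 0x2c (blk 11, set 3) → MISS  vc=[31]
2: 0x7f (blk 31, set 3) → VC-HIT  vc=[11]
3: 0x57 (blk 21, set 1) → MISS  vc=[11]
4: 0x76 (blk 29, set 1) → MISS  vc=[11, 21]
5: 0x3f (blk 15, set 3) → MISS  vc=[11, 21, 31]
6: 0x74 (blk 29, set 1) → L1-HIT  vc=[11, 21, 31]
7: 0x2d (blk 11, set 3) → VC-HIT  vc=[15, 21, 31]
8: 0x7e (blk 31, set 3) → VC-HIT  vc=[15, 21, 11]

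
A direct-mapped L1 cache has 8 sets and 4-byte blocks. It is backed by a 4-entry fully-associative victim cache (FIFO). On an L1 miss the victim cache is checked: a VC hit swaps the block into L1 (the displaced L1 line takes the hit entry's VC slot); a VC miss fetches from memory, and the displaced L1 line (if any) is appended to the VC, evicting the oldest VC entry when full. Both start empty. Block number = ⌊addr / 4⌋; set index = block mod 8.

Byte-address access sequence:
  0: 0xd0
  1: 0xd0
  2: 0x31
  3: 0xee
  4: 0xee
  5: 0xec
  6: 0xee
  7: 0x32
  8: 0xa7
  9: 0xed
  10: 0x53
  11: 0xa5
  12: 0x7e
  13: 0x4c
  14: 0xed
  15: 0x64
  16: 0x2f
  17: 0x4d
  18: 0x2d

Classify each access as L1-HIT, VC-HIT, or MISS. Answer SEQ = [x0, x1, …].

SEQ = [MISS, L1-HIT, MISS, MISS, L1-HIT, L1-HIT, L1-HIT, L1-HIT, MISS, L1-HIT, MISS, L1-HIT, MISS, MISS, VC-HIT, MISS, MISS, VC-HIT, VC-HIT]

0: 0xd0 (blk 52, set 4) → MISS  vc=[]
1: 0xd0 (blk 52, set 4) → L1-HIT  vc=[]
2: 0x31 (blk 12, set 4) → MISS  vc=[52]
3: 0xee (blk 59, set 3) → MISS  vc=[52]
4: 0xee (blk 59, set 3) → L1-HIT  vc=[52]
5: 0xec (blk 59, set 3) → L1-HIT  vc=[52]
6: 0xee (blk 59, set 3) → L1-HIT  vc=[52]
7: 0x32 (blk 12, set 4) → L1-HIT  vc=[52]
8: 0xa7 (blk 41, set 1) → MISS  vc=[52]
9: 0xed (blk 59, set 3) → L1-HIT  vc=[52]
10: 0x53 (blk 20, set 4) → MISS  vc=[52, 12]
11: 0xa5 (blk 41, set 1) → L1-HIT  vc=[52, 12]
12: 0x7e (blk 31, set 7) → MISS  vc=[52, 12]
13: 0x4c (blk 19, set 3) → MISS  vc=[52, 12, 59]
14: 0xed (blk 59, set 3) → VC-HIT  vc=[52, 12, 19]
15: 0x64 (blk 25, set 1) → MISS  vc=[52, 12, 19, 41]
16: 0x2f (blk 11, set 3) → MISS  vc=[12, 19, 41, 59]
17: 0x4d (blk 19, set 3) → VC-HIT  vc=[12, 11, 41, 59]
18: 0x2d (blk 11, set 3) → VC-HIT  vc=[12, 19, 41, 59]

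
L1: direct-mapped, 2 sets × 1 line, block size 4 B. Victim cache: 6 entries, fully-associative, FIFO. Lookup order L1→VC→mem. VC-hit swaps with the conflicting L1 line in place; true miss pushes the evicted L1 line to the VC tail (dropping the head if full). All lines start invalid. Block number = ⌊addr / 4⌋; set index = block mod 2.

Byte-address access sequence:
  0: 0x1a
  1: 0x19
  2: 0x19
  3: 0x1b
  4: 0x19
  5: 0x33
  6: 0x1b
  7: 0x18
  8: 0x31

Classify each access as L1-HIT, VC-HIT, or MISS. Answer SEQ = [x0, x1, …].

SEQ = [MISS, L1-HIT, L1-HIT, L1-HIT, L1-HIT, MISS, VC-HIT, L1-HIT, VC-HIT]

#0 0x1a→b6/s0 MISS; vc=[]
#1 0x19→b6/s0 L1-HIT; vc=[]
#2 0x19→b6/s0 L1-HIT; vc=[]
#3 0x1b→b6/s0 L1-HIT; vc=[]
#4 0x19→b6/s0 L1-HIT; vc=[]
#5 0x33→b12/s0 MISS; vc=[6]
#6 0x1b→b6/s0 VC-HIT; vc=[12]
#7 0x18→b6/s0 L1-HIT; vc=[12]
#8 0x31→b12/s0 VC-HIT; vc=[6]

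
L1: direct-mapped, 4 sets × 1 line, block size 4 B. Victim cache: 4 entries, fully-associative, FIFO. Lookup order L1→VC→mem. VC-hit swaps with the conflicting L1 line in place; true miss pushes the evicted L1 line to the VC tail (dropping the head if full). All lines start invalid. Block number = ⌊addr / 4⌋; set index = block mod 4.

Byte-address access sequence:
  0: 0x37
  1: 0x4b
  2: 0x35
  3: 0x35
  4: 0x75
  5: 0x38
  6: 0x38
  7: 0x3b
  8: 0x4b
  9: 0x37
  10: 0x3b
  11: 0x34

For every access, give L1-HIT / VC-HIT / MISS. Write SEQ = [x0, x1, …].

#0 0x37→b13/s1 MISS; vc=[]
#1 0x4b→b18/s2 MISS; vc=[]
#2 0x35→b13/s1 L1-HIT; vc=[]
#3 0x35→b13/s1 L1-HIT; vc=[]
#4 0x75→b29/s1 MISS; vc=[13]
#5 0x38→b14/s2 MISS; vc=[13,18]
#6 0x38→b14/s2 L1-HIT; vc=[13,18]
#7 0x3b→b14/s2 L1-HIT; vc=[13,18]
#8 0x4b→b18/s2 VC-HIT; vc=[13,14]
#9 0x37→b13/s1 VC-HIT; vc=[29,14]
#10 0x3b→b14/s2 VC-HIT; vc=[29,18]
#11 0x34→b13/s1 L1-HIT; vc=[29,18]

SEQ = [MISS, MISS, L1-HIT, L1-HIT, MISS, MISS, L1-HIT, L1-HIT, VC-HIT, VC-HIT, VC-HIT, L1-HIT]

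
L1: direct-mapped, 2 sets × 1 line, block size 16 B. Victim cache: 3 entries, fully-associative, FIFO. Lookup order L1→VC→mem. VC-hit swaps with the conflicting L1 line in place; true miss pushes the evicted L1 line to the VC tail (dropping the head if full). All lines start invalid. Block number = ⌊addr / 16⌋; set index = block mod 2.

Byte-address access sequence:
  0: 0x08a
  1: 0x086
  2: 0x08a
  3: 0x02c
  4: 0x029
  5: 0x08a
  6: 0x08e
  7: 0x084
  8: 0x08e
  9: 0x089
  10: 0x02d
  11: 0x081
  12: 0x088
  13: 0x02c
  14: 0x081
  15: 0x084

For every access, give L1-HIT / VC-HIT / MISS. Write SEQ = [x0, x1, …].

SEQ = [MISS, L1-HIT, L1-HIT, MISS, L1-HIT, VC-HIT, L1-HIT, L1-HIT, L1-HIT, L1-HIT, VC-HIT, VC-HIT, L1-HIT, VC-HIT, VC-HIT, L1-HIT]

#0 0x8a→b8/s0 MISS; vc=[]
#1 0x86→b8/s0 L1-HIT; vc=[]
#2 0x8a→b8/s0 L1-HIT; vc=[]
#3 0x2c→b2/s0 MISS; vc=[8]
#4 0x29→b2/s0 L1-HIT; vc=[8]
#5 0x8a→b8/s0 VC-HIT; vc=[2]
#6 0x8e→b8/s0 L1-HIT; vc=[2]
#7 0x84→b8/s0 L1-HIT; vc=[2]
#8 0x8e→b8/s0 L1-HIT; vc=[2]
#9 0x89→b8/s0 L1-HIT; vc=[2]
#10 0x2d→b2/s0 VC-HIT; vc=[8]
#11 0x81→b8/s0 VC-HIT; vc=[2]
#12 0x88→b8/s0 L1-HIT; vc=[2]
#13 0x2c→b2/s0 VC-HIT; vc=[8]
#14 0x81→b8/s0 VC-HIT; vc=[2]
#15 0x84→b8/s0 L1-HIT; vc=[2]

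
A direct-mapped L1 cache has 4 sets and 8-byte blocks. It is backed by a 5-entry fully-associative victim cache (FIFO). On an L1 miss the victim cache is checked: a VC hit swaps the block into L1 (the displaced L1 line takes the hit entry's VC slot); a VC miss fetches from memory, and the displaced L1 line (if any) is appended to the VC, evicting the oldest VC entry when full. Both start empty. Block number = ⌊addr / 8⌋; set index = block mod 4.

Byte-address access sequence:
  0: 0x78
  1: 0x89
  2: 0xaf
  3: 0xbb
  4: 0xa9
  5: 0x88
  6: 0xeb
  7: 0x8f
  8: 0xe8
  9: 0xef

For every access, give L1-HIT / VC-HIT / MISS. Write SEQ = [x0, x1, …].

SEQ = [MISS, MISS, MISS, MISS, L1-HIT, VC-HIT, MISS, VC-HIT, VC-HIT, L1-HIT]

  [0] addr=0x78 blk=15 s=3: MISS | VC []
  [1] addr=0x89 blk=17 s=1: MISS | VC []
  [2] addr=0xaf blk=21 s=1: MISS | VC [17]
  [3] addr=0xbb blk=23 s=3: MISS | VC [17, 15]
  [4] addr=0xa9 blk=21 s=1: L1-HIT | VC [17, 15]
  [5] addr=0x88 blk=17 s=1: VC-HIT | VC [21, 15]
  [6] addr=0xeb blk=29 s=1: MISS | VC [21, 15, 17]
  [7] addr=0x8f blk=17 s=1: VC-HIT | VC [21, 15, 29]
  [8] addr=0xe8 blk=29 s=1: VC-HIT | VC [21, 15, 17]
  [9] addr=0xef blk=29 s=1: L1-HIT | VC [21, 15, 17]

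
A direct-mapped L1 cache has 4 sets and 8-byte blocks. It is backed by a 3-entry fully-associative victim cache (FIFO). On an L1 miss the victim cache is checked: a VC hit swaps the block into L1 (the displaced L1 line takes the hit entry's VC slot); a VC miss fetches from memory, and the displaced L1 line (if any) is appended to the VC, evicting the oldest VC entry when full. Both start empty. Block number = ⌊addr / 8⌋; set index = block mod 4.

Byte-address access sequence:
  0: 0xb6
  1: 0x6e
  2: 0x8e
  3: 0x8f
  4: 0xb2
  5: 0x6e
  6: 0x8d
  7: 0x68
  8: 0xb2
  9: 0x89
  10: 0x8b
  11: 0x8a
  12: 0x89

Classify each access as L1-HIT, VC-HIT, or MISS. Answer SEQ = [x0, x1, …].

SEQ = [MISS, MISS, MISS, L1-HIT, L1-HIT, VC-HIT, VC-HIT, VC-HIT, L1-HIT, VC-HIT, L1-HIT, L1-HIT, L1-HIT]

  [0] addr=0xb6 blk=22 s=2: MISS | VC []
  [1] addr=0x6e blk=13 s=1: MISS | VC []
  [2] addr=0x8e blk=17 s=1: MISS | VC [13]
  [3] addr=0x8f blk=17 s=1: L1-HIT | VC [13]
  [4] addr=0xb2 blk=22 s=2: L1-HIT | VC [13]
  [5] addr=0x6e blk=13 s=1: VC-HIT | VC [17]
  [6] addr=0x8d blk=17 s=1: VC-HIT | VC [13]
  [7] addr=0x68 blk=13 s=1: VC-HIT | VC [17]
  [8] addr=0xb2 blk=22 s=2: L1-HIT | VC [17]
  [9] addr=0x89 blk=17 s=1: VC-HIT | VC [13]
  [10] addr=0x8b blk=17 s=1: L1-HIT | VC [13]
  [11] addr=0x8a blk=17 s=1: L1-HIT | VC [13]
  [12] addr=0x89 blk=17 s=1: L1-HIT | VC [13]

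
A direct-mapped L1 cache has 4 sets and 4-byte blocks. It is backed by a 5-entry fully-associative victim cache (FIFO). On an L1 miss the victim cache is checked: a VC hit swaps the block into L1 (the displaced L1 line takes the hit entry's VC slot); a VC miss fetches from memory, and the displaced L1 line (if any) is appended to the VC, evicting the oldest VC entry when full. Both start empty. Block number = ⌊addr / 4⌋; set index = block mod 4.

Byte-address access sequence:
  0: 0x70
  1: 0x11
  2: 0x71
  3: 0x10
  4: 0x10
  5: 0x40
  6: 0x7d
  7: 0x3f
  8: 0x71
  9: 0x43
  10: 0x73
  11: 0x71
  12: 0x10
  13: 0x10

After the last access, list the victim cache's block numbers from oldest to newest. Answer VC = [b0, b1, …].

VC = [16, 28, 31]

  [0] addr=0x70 blk=28 s=0: MISS | VC []
  [1] addr=0x11 blk=4 s=0: MISS | VC [28]
  [2] addr=0x71 blk=28 s=0: VC-HIT | VC [4]
  [3] addr=0x10 blk=4 s=0: VC-HIT | VC [28]
  [4] addr=0x10 blk=4 s=0: L1-HIT | VC [28]
  [5] addr=0x40 blk=16 s=0: MISS | VC [28, 4]
  [6] addr=0x7d blk=31 s=3: MISS | VC [28, 4]
  [7] addr=0x3f blk=15 s=3: MISS | VC [28, 4, 31]
  [8] addr=0x71 blk=28 s=0: VC-HIT | VC [16, 4, 31]
  [9] addr=0x43 blk=16 s=0: VC-HIT | VC [28, 4, 31]
  [10] addr=0x73 blk=28 s=0: VC-HIT | VC [16, 4, 31]
  [11] addr=0x71 blk=28 s=0: L1-HIT | VC [16, 4, 31]
  [12] addr=0x10 blk=4 s=0: VC-HIT | VC [16, 28, 31]
  [13] addr=0x10 blk=4 s=0: L1-HIT | VC [16, 28, 31]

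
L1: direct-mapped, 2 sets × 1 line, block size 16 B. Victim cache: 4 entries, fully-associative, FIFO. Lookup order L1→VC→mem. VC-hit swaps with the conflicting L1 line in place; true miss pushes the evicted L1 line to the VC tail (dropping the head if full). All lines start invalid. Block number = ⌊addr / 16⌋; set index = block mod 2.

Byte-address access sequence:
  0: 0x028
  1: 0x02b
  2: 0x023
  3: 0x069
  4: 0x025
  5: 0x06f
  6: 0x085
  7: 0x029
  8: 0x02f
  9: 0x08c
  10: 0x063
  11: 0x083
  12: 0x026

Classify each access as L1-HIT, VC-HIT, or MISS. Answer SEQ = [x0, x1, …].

#0 0x28→b2/s0 MISS; vc=[]
#1 0x2b→b2/s0 L1-HIT; vc=[]
#2 0x23→b2/s0 L1-HIT; vc=[]
#3 0x69→b6/s0 MISS; vc=[2]
#4 0x25→b2/s0 VC-HIT; vc=[6]
#5 0x6f→b6/s0 VC-HIT; vc=[2]
#6 0x85→b8/s0 MISS; vc=[2,6]
#7 0x29→b2/s0 VC-HIT; vc=[8,6]
#8 0x2f→b2/s0 L1-HIT; vc=[8,6]
#9 0x8c→b8/s0 VC-HIT; vc=[2,6]
#10 0x63→b6/s0 VC-HIT; vc=[2,8]
#11 0x83→b8/s0 VC-HIT; vc=[2,6]
#12 0x26→b2/s0 VC-HIT; vc=[8,6]

SEQ = [MISS, L1-HIT, L1-HIT, MISS, VC-HIT, VC-HIT, MISS, VC-HIT, L1-HIT, VC-HIT, VC-HIT, VC-HIT, VC-HIT]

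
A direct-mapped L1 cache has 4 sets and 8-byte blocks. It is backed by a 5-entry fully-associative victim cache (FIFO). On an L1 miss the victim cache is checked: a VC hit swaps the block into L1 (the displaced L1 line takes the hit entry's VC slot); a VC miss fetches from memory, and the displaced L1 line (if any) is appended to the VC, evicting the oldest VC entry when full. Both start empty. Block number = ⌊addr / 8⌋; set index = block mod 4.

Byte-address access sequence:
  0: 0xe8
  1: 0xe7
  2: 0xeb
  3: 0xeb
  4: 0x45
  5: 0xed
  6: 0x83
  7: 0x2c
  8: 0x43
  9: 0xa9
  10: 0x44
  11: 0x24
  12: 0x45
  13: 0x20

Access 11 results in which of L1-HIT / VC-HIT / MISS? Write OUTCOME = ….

0: 0xe8 (blk 29, set 1) → MISS  vc=[]
1: 0xe7 (blk 28, set 0) → MISS  vc=[]
2: 0xeb (blk 29, set 1) → L1-HIT  vc=[]
3: 0xeb (blk 29, set 1) → L1-HIT  vc=[]
4: 0x45 (blk 8, set 0) → MISS  vc=[28]
5: 0xed (blk 29, set 1) → L1-HIT  vc=[28]
6: 0x83 (blk 16, set 0) → MISS  vc=[28, 8]
7: 0x2c (blk 5, set 1) → MISS  vc=[28, 8, 29]
8: 0x43 (blk 8, set 0) → VC-HIT  vc=[28, 16, 29]
9: 0xa9 (blk 21, set 1) → MISS  vc=[28, 16, 29, 5]
10: 0x44 (blk 8, set 0) → L1-HIT  vc=[28, 16, 29, 5]
11: 0x24 (blk 4, set 0) → MISS  vc=[28, 16, 29, 5, 8]
12: 0x45 (blk 8, set 0) → VC-HIT  vc=[28, 16, 29, 5, 4]
13: 0x20 (blk 4, set 0) → VC-HIT  vc=[28, 16, 29, 5, 8]

OUTCOME = MISS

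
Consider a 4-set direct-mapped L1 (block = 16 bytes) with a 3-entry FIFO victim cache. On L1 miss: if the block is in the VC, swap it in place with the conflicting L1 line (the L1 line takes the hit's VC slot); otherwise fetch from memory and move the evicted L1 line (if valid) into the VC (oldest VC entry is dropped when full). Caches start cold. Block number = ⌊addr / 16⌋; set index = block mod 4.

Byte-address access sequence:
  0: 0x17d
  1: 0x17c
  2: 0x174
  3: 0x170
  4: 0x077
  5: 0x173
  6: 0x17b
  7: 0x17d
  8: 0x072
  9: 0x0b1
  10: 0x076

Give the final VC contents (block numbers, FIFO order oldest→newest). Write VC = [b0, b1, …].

VC = [23, 11]

0: 0x17d (blk 23, set 3) → MISS  vc=[]
1: 0x17c (blk 23, set 3) → L1-HIT  vc=[]
2: 0x174 (blk 23, set 3) → L1-HIT  vc=[]
3: 0x170 (blk 23, set 3) → L1-HIT  vc=[]
4: 0x77 (blk 7, set 3) → MISS  vc=[23]
5: 0x173 (blk 23, set 3) → VC-HIT  vc=[7]
6: 0x17b (blk 23, set 3) → L1-HIT  vc=[7]
7: 0x17d (blk 23, set 3) → L1-HIT  vc=[7]
8: 0x72 (blk 7, set 3) → VC-HIT  vc=[23]
9: 0xb1 (blk 11, set 3) → MISS  vc=[23, 7]
10: 0x76 (blk 7, set 3) → VC-HIT  vc=[23, 11]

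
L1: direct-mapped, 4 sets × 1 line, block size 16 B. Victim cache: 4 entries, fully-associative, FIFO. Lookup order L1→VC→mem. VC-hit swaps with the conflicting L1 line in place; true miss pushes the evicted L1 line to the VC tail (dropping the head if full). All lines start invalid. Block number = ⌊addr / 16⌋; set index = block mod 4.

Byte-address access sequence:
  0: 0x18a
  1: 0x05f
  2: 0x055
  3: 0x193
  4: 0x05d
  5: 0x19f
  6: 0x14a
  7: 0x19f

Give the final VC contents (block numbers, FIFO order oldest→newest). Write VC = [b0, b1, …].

VC = [5, 24]

#0 0x18a→b24/s0 MISS; vc=[]
#1 0x5f→b5/s1 MISS; vc=[]
#2 0x55→b5/s1 L1-HIT; vc=[]
#3 0x193→b25/s1 MISS; vc=[5]
#4 0x5d→b5/s1 VC-HIT; vc=[25]
#5 0x19f→b25/s1 VC-HIT; vc=[5]
#6 0x14a→b20/s0 MISS; vc=[5,24]
#7 0x19f→b25/s1 L1-HIT; vc=[5,24]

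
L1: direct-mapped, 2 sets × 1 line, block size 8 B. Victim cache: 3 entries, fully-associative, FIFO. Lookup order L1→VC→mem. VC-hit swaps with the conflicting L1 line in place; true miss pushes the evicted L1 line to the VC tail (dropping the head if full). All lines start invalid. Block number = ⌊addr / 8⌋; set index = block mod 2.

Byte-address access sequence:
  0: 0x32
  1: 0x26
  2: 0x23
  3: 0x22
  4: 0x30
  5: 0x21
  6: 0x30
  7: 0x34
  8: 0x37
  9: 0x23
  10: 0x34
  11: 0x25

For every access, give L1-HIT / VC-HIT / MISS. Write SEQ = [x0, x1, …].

SEQ = [MISS, MISS, L1-HIT, L1-HIT, VC-HIT, VC-HIT, VC-HIT, L1-HIT, L1-HIT, VC-HIT, VC-HIT, VC-HIT]

0: 0x32 (blk 6, set 0) → MISS  vc=[]
1: 0x26 (blk 4, set 0) → MISS  vc=[6]
2: 0x23 (blk 4, set 0) → L1-HIT  vc=[6]
3: 0x22 (blk 4, set 0) → L1-HIT  vc=[6]
4: 0x30 (blk 6, set 0) → VC-HIT  vc=[4]
5: 0x21 (blk 4, set 0) → VC-HIT  vc=[6]
6: 0x30 (blk 6, set 0) → VC-HIT  vc=[4]
7: 0x34 (blk 6, set 0) → L1-HIT  vc=[4]
8: 0x37 (blk 6, set 0) → L1-HIT  vc=[4]
9: 0x23 (blk 4, set 0) → VC-HIT  vc=[6]
10: 0x34 (blk 6, set 0) → VC-HIT  vc=[4]
11: 0x25 (blk 4, set 0) → VC-HIT  vc=[6]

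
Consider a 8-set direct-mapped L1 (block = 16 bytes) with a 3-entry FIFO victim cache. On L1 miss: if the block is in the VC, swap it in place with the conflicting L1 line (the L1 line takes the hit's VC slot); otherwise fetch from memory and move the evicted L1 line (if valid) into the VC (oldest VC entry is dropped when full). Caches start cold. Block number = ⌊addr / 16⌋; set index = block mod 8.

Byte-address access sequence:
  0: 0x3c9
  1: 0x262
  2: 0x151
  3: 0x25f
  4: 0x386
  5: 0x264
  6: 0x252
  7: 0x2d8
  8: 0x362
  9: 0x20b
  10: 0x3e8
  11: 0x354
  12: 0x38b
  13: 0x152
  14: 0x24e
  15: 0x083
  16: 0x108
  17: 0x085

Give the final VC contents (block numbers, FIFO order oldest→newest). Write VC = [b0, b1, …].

0: 0x3c9 (blk 60, set 4) → MISS  vc=[]
1: 0x262 (blk 38, set 6) → MISS  vc=[]
2: 0x151 (blk 21, set 5) → MISS  vc=[]
3: 0x25f (blk 37, set 5) → MISS  vc=[21]
4: 0x386 (blk 56, set 0) → MISS  vc=[21]
5: 0x264 (blk 38, set 6) → L1-HIT  vc=[21]
6: 0x252 (blk 37, set 5) → L1-HIT  vc=[21]
7: 0x2d8 (blk 45, set 5) → MISS  vc=[21, 37]
8: 0x362 (blk 54, set 6) → MISS  vc=[21, 37, 38]
9: 0x20b (blk 32, set 0) → MISS  vc=[37, 38, 56]
10: 0x3e8 (blk 62, set 6) → MISS  vc=[38, 56, 54]
11: 0x354 (blk 53, set 5) → MISS  vc=[56, 54, 45]
12: 0x38b (blk 56, set 0) → VC-HIT  vc=[32, 54, 45]
13: 0x152 (blk 21, set 5) → MISS  vc=[54, 45, 53]
14: 0x24e (blk 36, set 4) → MISS  vc=[45, 53, 60]
15: 0x83 (blk 8, set 0) → MISS  vc=[53, 60, 56]
16: 0x108 (blk 16, set 0) → MISS  vc=[60, 56, 8]
17: 0x85 (blk 8, set 0) → VC-HIT  vc=[60, 56, 16]

VC = [60, 56, 16]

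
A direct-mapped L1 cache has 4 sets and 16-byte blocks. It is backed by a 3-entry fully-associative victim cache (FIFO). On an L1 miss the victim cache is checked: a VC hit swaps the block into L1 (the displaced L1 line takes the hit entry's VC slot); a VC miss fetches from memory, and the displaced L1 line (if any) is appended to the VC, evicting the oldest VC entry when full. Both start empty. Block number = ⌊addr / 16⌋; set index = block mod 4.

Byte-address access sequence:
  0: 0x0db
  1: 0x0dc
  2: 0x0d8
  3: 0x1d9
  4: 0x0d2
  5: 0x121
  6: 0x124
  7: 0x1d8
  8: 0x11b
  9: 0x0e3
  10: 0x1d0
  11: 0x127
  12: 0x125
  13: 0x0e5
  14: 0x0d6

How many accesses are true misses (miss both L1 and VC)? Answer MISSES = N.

0: 0xdb (blk 13, set 1) → MISS  vc=[]
1: 0xdc (blk 13, set 1) → L1-HIT  vc=[]
2: 0xd8 (blk 13, set 1) → L1-HIT  vc=[]
3: 0x1d9 (blk 29, set 1) → MISS  vc=[13]
4: 0xd2 (blk 13, set 1) → VC-HIT  vc=[29]
5: 0x121 (blk 18, set 2) → MISS  vc=[29]
6: 0x124 (blk 18, set 2) → L1-HIT  vc=[29]
7: 0x1d8 (blk 29, set 1) → VC-HIT  vc=[13]
8: 0x11b (blk 17, set 1) → MISS  vc=[13, 29]
9: 0xe3 (blk 14, set 2) → MISS  vc=[13, 29, 18]
10: 0x1d0 (blk 29, set 1) → VC-HIT  vc=[13, 17, 18]
11: 0x127 (blk 18, set 2) → VC-HIT  vc=[13, 17, 14]
12: 0x125 (blk 18, set 2) → L1-HIT  vc=[13, 17, 14]
13: 0xe5 (blk 14, set 2) → VC-HIT  vc=[13, 17, 18]
14: 0xd6 (blk 13, set 1) → VC-HIT  vc=[29, 17, 18]

MISSES = 5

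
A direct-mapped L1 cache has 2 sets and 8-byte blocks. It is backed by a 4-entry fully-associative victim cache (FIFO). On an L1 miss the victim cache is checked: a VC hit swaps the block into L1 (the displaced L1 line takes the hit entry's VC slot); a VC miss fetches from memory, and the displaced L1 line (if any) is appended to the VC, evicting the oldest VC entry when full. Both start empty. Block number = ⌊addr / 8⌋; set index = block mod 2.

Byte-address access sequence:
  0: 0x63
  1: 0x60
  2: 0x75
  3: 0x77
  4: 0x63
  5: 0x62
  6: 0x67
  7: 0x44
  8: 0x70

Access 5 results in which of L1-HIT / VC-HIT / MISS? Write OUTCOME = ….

OUTCOME = L1-HIT

#0 0x63→b12/s0 MISS; vc=[]
#1 0x60→b12/s0 L1-HIT; vc=[]
#2 0x75→b14/s0 MISS; vc=[12]
#3 0x77→b14/s0 L1-HIT; vc=[12]
#4 0x63→b12/s0 VC-HIT; vc=[14]
#5 0x62→b12/s0 L1-HIT; vc=[14]
#6 0x67→b12/s0 L1-HIT; vc=[14]
#7 0x44→b8/s0 MISS; vc=[14,12]
#8 0x70→b14/s0 VC-HIT; vc=[8,12]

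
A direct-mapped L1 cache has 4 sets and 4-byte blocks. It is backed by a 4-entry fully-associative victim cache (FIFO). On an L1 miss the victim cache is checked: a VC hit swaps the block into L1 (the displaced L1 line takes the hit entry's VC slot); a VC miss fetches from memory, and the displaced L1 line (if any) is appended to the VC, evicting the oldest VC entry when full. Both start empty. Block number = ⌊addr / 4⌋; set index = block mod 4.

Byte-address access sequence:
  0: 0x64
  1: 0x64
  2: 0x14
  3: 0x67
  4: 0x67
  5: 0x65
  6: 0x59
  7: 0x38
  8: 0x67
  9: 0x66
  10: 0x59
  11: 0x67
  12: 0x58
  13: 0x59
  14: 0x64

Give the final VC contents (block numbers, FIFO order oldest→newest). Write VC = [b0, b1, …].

0: 0x64 (blk 25, set 1) → MISS  vc=[]
1: 0x64 (blk 25, set 1) → L1-HIT  vc=[]
2: 0x14 (blk 5, set 1) → MISS  vc=[25]
3: 0x67 (blk 25, set 1) → VC-HIT  vc=[5]
4: 0x67 (blk 25, set 1) → L1-HIT  vc=[5]
5: 0x65 (blk 25, set 1) → L1-HIT  vc=[5]
6: 0x59 (blk 22, set 2) → MISS  vc=[5]
7: 0x38 (blk 14, set 2) → MISS  vc=[5, 22]
8: 0x67 (blk 25, set 1) → L1-HIT  vc=[5, 22]
9: 0x66 (blk 25, set 1) → L1-HIT  vc=[5, 22]
10: 0x59 (blk 22, set 2) → VC-HIT  vc=[5, 14]
11: 0x67 (blk 25, set 1) → L1-HIT  vc=[5, 14]
12: 0x58 (blk 22, set 2) → L1-HIT  vc=[5, 14]
13: 0x59 (blk 22, set 2) → L1-HIT  vc=[5, 14]
14: 0x64 (blk 25, set 1) → L1-HIT  vc=[5, 14]

VC = [5, 14]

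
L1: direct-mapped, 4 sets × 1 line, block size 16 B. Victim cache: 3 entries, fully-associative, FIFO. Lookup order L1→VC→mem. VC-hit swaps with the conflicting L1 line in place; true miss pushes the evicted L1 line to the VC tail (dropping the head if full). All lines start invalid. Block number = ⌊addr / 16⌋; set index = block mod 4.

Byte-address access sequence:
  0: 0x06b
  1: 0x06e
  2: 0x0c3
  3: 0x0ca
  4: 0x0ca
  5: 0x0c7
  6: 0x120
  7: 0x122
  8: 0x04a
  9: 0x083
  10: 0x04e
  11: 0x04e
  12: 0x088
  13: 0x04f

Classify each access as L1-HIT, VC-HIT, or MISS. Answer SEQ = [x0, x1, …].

SEQ = [MISS, L1-HIT, MISS, L1-HIT, L1-HIT, L1-HIT, MISS, L1-HIT, MISS, MISS, VC-HIT, L1-HIT, VC-HIT, VC-HIT]

  [0] addr=0x6b blk=6 s=2: MISS | VC []
  [1] addr=0x6e blk=6 s=2: L1-HIT | VC []
  [2] addr=0xc3 blk=12 s=0: MISS | VC []
  [3] addr=0xca blk=12 s=0: L1-HIT | VC []
  [4] addr=0xca blk=12 s=0: L1-HIT | VC []
  [5] addr=0xc7 blk=12 s=0: L1-HIT | VC []
  [6] addr=0x120 blk=18 s=2: MISS | VC [6]
  [7] addr=0x122 blk=18 s=2: L1-HIT | VC [6]
  [8] addr=0x4a blk=4 s=0: MISS | VC [6, 12]
  [9] addr=0x83 blk=8 s=0: MISS | VC [6, 12, 4]
  [10] addr=0x4e blk=4 s=0: VC-HIT | VC [6, 12, 8]
  [11] addr=0x4e blk=4 s=0: L1-HIT | VC [6, 12, 8]
  [12] addr=0x88 blk=8 s=0: VC-HIT | VC [6, 12, 4]
  [13] addr=0x4f blk=4 s=0: VC-HIT | VC [6, 12, 8]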